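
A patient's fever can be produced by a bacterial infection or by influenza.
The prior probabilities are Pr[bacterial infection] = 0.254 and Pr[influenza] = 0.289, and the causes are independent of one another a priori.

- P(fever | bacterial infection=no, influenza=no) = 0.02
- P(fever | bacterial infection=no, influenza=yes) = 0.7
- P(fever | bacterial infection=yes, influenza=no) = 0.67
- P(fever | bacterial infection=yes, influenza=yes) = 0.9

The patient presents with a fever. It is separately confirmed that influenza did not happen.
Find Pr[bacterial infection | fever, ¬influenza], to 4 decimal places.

Numerator (weight on configurations with bacterial infection): 0.67·0.254 = 0.170180
Normalizer over all consistent configurations: 0.02·0.746 + 0.67·0.254 = 0.185100
Posterior = 0.170180 / 0.185100 ≈ 0.9194

Pr[bacterial infection | fever, ¬influenza] ≈ 0.9194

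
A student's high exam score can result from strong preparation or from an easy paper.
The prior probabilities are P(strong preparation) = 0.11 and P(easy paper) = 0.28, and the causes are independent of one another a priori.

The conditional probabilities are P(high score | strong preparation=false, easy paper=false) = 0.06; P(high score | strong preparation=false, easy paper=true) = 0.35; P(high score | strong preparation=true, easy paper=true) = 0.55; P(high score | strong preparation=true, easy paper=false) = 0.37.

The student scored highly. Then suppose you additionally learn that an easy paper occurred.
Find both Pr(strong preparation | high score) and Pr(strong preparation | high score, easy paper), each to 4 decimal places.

Pr(strong preparation | high score) ≈ 0.2690; Pr(strong preparation | high score, easy paper) ≈ 0.1626

P(high score) = 0.06*0.89*0.72 + 0.35*0.89*0.28 + 0.37*0.11*0.72 + 0.55*0.11*0.28 = 0.038448 + 0.087220 + 0.029304 + 0.016940 = 0.171912
Restricting to configurations with strong preparation present: 0.029304 + 0.016940 = 0.046244.
P(strong preparation | high score) = 0.046244 / 0.171912 ≈ 0.2690

With the extra evidence:
P(high score | easy paper) = 0.35*0.89 + 0.55*0.11 = 0.311500 + 0.060500 = 0.372000
Restricting to configurations with strong preparation present: 0.55*0.11 = 0.060500.
So P(strong preparation | high score, easy paper) = 0.060500/0.372000 ≈ 0.1626.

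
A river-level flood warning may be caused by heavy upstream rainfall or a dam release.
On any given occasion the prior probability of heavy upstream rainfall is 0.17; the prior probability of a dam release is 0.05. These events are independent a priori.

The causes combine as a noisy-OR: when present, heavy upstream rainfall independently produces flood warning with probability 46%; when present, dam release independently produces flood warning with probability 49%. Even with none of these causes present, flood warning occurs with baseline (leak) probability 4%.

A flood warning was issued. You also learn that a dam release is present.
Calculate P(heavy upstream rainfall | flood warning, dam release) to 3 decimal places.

P(heavy upstream rainfall | flood warning, dam release) ≈ 0.228

Under noisy-OR, P(flood warning | causes) = 1 − (1−0.04)·∏(1−qᵢ) over the active causes.
For the numerator, keep only heavy upstream rainfall=true terms: 0.735616×0.17 = 0.125055
Denominator P(flood warning | dam release): 0.5104×0.83 + 0.735616×0.17 = 0.548687
P(heavy upstream rainfall | flood warning, dam release) = 0.125055/0.548687 ≈ 0.228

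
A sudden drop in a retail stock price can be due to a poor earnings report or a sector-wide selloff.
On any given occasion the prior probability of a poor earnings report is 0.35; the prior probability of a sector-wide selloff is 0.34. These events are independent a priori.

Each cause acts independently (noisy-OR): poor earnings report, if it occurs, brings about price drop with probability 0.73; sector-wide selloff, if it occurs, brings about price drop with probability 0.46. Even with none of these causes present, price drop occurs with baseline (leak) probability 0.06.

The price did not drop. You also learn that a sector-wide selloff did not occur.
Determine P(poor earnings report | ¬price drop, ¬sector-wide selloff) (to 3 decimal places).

P(poor earnings report | ¬price drop, ¬sector-wide selloff) ≈ 0.127

Under noisy-OR, P(price drop | causes) = 1 − (1−0.06)·∏(1−qᵢ) over the active causes.
Enumerate both values of poor earnings report and weight by the priors:
  P(¬price drop | ¬sector-wide selloff) = 0.94×0.65 + 0.2538×0.35
        = 0.611000 + 0.088830 = 0.699830
The terms with poor earnings report present sum to 0.088830, so
  P(poor earnings report | ¬price drop, ¬sector-wide selloff) = 0.088830 / 0.699830 ≈ 0.127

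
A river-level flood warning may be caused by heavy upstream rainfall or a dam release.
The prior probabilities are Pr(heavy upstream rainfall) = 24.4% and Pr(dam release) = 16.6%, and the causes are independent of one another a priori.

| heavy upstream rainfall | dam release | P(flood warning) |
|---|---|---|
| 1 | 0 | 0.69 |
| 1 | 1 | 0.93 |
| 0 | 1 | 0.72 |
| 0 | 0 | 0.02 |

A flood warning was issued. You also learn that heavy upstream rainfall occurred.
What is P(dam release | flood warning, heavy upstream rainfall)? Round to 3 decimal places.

By total probability over both values of dam release:
  P(flood warning | heavy upstream rainfall) = 0.69·0.834 + 0.93·0.166
        = 0.575460 + 0.154380 = 0.729840
Keeping only the dam release-present terms gives 0.154380, so
  P(dam release | flood warning, heavy upstream rainfall) = 0.154380 / 0.729840 ≈ 0.212

P(dam release | flood warning, heavy upstream rainfall) ≈ 0.212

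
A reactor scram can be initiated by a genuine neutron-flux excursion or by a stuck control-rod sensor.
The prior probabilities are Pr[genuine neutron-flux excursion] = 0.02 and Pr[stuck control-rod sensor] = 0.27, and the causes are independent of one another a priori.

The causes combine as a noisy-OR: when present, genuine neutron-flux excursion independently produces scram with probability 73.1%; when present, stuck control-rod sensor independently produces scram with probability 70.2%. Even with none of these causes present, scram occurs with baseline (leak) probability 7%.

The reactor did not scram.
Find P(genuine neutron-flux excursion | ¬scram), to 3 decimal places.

Under noisy-OR, P(scram | causes) = 1 − (1−0.07)·∏(1−qᵢ) over the active causes.
For the numerator, keep only genuine neutron-flux excursion=true terms: 0.003652 + 0.000403 = 0.004055
Normalizer over all consistent configurations: 0.93×0.98×0.73 + 0.27714×0.98×0.27 + 0.25017×0.02×0.73 + 0.074551×0.02×0.27 = 0.742708
Posterior = 0.004055 / 0.742708 ≈ 0.005

P(genuine neutron-flux excursion | ¬scram) ≈ 0.005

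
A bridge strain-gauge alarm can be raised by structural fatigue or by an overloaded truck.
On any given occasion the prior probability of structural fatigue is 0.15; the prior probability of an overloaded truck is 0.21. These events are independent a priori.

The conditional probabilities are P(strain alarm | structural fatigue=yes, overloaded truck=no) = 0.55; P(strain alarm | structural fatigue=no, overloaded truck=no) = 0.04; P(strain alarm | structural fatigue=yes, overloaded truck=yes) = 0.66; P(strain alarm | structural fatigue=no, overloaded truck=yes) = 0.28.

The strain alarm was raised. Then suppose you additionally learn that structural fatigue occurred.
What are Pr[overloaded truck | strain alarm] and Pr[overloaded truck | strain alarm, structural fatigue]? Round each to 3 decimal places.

P(strain alarm) = 0.04*0.85*0.79 + 0.28*0.85*0.21 + 0.55*0.15*0.79 + 0.66*0.15*0.21 = 0.026860 + 0.049980 + 0.065175 + 0.020790 = 0.162805
Restricting to configurations with overloaded truck present: 0.049980 + 0.020790 = 0.070770.
So P(overloaded truck | strain alarm) = 0.070770/0.162805 ≈ 0.435.

With the extra evidence:
By total probability over both values of overloaded truck:
  P(strain alarm | structural fatigue) = 0.55×0.79 + 0.66×0.21
        = 0.434500 + 0.138600 = 0.573100
The terms with overloaded truck present sum to 0.138600, so
  P(overloaded truck | strain alarm, structural fatigue) = 0.138600 / 0.573100 ≈ 0.242
The drop from 0.435 to 0.242 is the explaining-away (discounting) effect.

Pr[overloaded truck | strain alarm] ≈ 0.435; Pr[overloaded truck | strain alarm, structural fatigue] ≈ 0.242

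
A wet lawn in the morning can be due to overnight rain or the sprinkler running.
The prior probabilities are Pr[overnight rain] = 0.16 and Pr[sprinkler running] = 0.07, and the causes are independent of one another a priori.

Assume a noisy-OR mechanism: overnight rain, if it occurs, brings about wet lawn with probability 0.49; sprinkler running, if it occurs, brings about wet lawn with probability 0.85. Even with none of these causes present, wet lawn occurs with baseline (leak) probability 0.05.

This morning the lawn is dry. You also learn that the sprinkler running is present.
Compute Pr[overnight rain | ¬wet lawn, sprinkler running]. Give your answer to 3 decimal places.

Under noisy-OR, P(wet lawn | causes) = 1 − (1−0.05)·∏(1−qᵢ) over the active causes.
P(¬wet lawn | sprinkler running) = 0.1425·0.84 + 0.072675·0.16 = 0.119700 + 0.011628 = 0.131328
Of this, 0.011628 comes from 0.072675·0.16 (the overnight rain=true cases).
So P(overnight rain | ¬wet lawn, sprinkler running) = 0.011628/0.131328 ≈ 0.089.

Pr[overnight rain | ¬wet lawn, sprinkler running] ≈ 0.089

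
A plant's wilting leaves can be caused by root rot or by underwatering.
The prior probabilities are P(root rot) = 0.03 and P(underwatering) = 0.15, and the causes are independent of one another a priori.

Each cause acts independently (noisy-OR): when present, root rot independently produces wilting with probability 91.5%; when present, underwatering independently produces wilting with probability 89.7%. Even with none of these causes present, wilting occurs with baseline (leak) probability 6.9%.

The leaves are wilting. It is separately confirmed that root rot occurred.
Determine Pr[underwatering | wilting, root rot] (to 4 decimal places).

Under noisy-OR, P(wilting | causes) = 1 − (1−0.069)·∏(1−qᵢ) over the active causes.
Sum P(wilting|·) weighted by the priors over both values of underwatering:
  P(wilting | root rot) = 0.920865×0.85 + 0.991849×0.15
        = 0.782735 + 0.148777 = 0.931512
Configurations with underwatering contribute 0.148777, so
  P(underwatering | wilting, root rot) = 0.148777 / 0.931512 ≈ 0.1597

Pr[underwatering | wilting, root rot] ≈ 0.1597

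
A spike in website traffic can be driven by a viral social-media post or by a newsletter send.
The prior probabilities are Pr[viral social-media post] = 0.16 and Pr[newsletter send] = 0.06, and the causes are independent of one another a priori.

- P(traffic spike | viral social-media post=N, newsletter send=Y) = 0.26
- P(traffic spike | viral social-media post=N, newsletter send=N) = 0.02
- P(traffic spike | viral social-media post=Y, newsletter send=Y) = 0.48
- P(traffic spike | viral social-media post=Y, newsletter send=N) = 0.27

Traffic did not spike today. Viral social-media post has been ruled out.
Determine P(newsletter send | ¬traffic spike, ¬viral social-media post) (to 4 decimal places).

P(newsletter send | ¬traffic spike, ¬viral social-media post) ≈ 0.0460

Weight on newsletter send=true, given the evidence: 0.74×0.06 = 0.044400
The normalizing constant is 0.98×0.94 + 0.74×0.06 = 0.965600
Posterior = 0.044400 / 0.965600 ≈ 0.0460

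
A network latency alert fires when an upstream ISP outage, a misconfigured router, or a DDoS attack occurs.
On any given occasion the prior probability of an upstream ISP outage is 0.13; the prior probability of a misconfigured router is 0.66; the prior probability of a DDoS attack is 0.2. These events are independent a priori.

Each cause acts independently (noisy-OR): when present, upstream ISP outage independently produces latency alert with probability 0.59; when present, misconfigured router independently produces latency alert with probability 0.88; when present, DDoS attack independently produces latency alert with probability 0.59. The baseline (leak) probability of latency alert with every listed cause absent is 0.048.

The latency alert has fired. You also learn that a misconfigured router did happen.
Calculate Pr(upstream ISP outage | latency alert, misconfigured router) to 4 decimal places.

Under noisy-OR, P(latency alert | causes) = 1 − (1−0.048)·∏(1−qᵢ) over the active causes.
P(latency alert | misconfigured router) = 0.88576·0.87·0.8 + 0.953162·0.87·0.2 + 0.953162·0.13·0.8 + 0.980796·0.13·0.2 = 0.616489 + 0.165850 + 0.099129 + 0.025501 = 0.906969
Restricting to configurations with upstream ISP outage present: 0.099129 + 0.025501 = 0.124630.
Hence the posterior is 0.124630/0.906969 ≈ 0.1374.

Pr(upstream ISP outage | latency alert, misconfigured router) ≈ 0.1374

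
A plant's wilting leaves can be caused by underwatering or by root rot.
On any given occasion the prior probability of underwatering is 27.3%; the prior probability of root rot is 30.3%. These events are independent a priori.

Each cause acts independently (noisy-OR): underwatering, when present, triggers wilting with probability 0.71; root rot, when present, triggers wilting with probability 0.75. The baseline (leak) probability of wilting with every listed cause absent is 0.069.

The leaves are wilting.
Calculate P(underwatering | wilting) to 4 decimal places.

P(underwatering | wilting) ≈ 0.5144

Under noisy-OR, P(wilting | causes) = 1 − (1−0.069)·∏(1−qᵢ) over the active causes.
P(wilting) = 0.069×0.727×0.697 + 0.76725×0.727×0.303 + 0.73001×0.273×0.697 + 0.932503×0.273×0.303 = 0.034964 + 0.169011 + 0.138907 + 0.077136 = 0.420018
Restricting to configurations with underwatering present: 0.138907 + 0.077136 = 0.216043.
P(underwatering | wilting) = 0.216043 / 0.420018 ≈ 0.5144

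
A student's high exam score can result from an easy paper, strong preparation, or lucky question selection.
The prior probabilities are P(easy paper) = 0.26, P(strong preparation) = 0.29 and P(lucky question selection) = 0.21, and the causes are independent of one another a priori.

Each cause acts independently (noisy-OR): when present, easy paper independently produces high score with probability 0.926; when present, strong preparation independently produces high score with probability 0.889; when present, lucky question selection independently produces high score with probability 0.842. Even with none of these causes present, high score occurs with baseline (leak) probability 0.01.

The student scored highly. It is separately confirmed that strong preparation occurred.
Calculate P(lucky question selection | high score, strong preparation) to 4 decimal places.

Under noisy-OR, P(high score | causes) = 1 − (1−0.01)·∏(1−qᵢ) over the active causes.
P(high score | strong preparation) = 0.89011·0.74·0.79 + 0.982637·0.74·0.21 + 0.991868·0.26·0.79 + 0.998715·0.26·0.21 = 0.520358 + 0.152702 + 0.203730 + 0.054530 = 0.931320
Restricting to configurations with lucky question selection present: 0.152702 + 0.054530 = 0.207232.
So P(lucky question selection | high score, strong preparation) = 0.207232/0.931320 ≈ 0.2225.

P(lucky question selection | high score, strong preparation) ≈ 0.2225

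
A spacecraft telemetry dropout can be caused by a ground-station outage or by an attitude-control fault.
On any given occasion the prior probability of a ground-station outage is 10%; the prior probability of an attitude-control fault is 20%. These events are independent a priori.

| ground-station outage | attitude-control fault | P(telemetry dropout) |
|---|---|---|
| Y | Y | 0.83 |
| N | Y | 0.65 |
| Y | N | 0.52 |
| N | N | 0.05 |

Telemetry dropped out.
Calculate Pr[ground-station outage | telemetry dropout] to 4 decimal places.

P(telemetry dropout) = 0.05*0.9*0.8 + 0.65*0.9*0.2 + 0.52*0.1*0.8 + 0.83*0.1*0.2 = 0.036000 + 0.117000 + 0.041600 + 0.016600 = 0.211200
The ground-station outage-present share is 0.041600 + 0.016600 = 0.058200.
So P(ground-station outage | telemetry dropout) = 0.058200/0.211200 ≈ 0.2756.

Pr[ground-station outage | telemetry dropout] ≈ 0.2756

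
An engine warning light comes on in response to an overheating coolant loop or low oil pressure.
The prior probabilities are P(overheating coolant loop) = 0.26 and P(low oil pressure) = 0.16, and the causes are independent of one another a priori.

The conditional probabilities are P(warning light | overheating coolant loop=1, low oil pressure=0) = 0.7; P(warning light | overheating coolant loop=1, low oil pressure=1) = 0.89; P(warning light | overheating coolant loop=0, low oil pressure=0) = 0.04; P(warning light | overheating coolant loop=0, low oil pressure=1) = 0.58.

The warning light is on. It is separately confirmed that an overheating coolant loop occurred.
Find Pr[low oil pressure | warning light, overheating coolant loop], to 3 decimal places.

Pr[low oil pressure | warning light, overheating coolant loop] ≈ 0.195

Sum P(warning light|·) weighted by the priors over both values of low oil pressure:
  P(warning light | overheating coolant loop) = 0.7×0.84 + 0.89×0.16
        = 0.588000 + 0.142400 = 0.730400
The terms with low oil pressure present sum to 0.142400, so
  P(low oil pressure | warning light, overheating coolant loop) = 0.142400 / 0.730400 ≈ 0.195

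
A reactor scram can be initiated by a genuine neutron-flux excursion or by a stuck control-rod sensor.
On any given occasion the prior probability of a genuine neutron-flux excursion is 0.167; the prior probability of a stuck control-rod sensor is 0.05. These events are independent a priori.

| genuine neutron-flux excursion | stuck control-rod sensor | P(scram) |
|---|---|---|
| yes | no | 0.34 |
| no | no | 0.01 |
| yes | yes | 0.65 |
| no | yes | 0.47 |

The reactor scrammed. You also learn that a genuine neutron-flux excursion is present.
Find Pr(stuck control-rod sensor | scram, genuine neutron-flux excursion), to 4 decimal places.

Pr(stuck control-rod sensor | scram, genuine neutron-flux excursion) ≈ 0.0914

Sum P(scram|·) weighted by the priors over both values of stuck control-rod sensor:
  P(scram | genuine neutron-flux excursion) = 0.34·0.95 + 0.65·0.05
        = 0.323000 + 0.032500 = 0.355500
Configurations with stuck control-rod sensor contribute 0.032500, so
  P(stuck control-rod sensor | scram, genuine neutron-flux excursion) = 0.032500 / 0.355500 ≈ 0.0914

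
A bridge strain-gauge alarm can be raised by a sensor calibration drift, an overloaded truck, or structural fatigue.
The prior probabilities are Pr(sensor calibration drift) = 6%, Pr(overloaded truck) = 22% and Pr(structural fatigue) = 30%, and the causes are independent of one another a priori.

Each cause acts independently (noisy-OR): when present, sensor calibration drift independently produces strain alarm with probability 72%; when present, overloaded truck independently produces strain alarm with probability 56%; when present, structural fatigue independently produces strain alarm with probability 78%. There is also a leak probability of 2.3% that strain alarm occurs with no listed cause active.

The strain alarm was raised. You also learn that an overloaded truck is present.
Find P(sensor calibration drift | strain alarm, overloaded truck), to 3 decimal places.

P(sensor calibration drift | strain alarm, overloaded truck) ≈ 0.080

Under noisy-OR, P(strain alarm | causes) = 1 − (1−0.023)·∏(1−qᵢ) over the active causes.
By total probability over the 4 (sensor calibration drift, structural fatigue) configurations:
  P(strain alarm | overloaded truck) = 0.57012*0.94*0.7 + 0.905426*0.94*0.3 + 0.879634*0.06*0.7 + 0.973519*0.06*0.3
        = 0.375139 + 0.255330 + 0.036945 + 0.017523 = 0.684937
Keeping only the sensor calibration drift-present terms gives 0.054468, so
  P(sensor calibration drift | strain alarm, overloaded truck) = 0.054468 / 0.684937 ≈ 0.080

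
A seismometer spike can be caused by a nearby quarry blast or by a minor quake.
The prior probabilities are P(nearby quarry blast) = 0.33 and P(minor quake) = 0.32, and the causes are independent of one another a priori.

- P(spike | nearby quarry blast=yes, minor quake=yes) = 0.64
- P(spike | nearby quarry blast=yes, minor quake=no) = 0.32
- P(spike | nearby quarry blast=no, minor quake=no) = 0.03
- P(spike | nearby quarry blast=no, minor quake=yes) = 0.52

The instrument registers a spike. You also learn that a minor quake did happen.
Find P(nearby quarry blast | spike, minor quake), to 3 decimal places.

For the numerator, keep only nearby quarry blast=true terms: 0.64*0.33 = 0.211200
Normalizer over all consistent configurations: 0.52*0.67 + 0.64*0.33 = 0.559600
P(nearby quarry blast | spike, minor quake) = 0.211200/0.559600 ≈ 0.377

P(nearby quarry blast | spike, minor quake) ≈ 0.377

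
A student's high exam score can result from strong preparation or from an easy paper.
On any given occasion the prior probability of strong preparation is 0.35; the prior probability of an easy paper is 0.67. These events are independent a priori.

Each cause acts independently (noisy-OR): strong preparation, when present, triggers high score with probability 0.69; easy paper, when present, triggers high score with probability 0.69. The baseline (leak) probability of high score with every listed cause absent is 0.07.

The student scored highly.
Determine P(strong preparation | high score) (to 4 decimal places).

P(strong preparation | high score) ≈ 0.4765

Under noisy-OR, P(high score | causes) = 1 − (1−0.07)·∏(1−qᵢ) over the active causes.
Sum P(high score|·) weighted by the priors over the 4 (strong preparation, easy paper) configurations:
  P(high score) = 0.07·0.65·0.33 + 0.7117·0.65·0.67 + 0.7117·0.35·0.33 + 0.910627·0.35·0.67
        = 0.015015 + 0.309945 + 0.082201 + 0.213542 = 0.620703
Keeping only the strong preparation-present terms gives 0.295743, so
  P(strong preparation | high score) = 0.295743 / 0.620703 ≈ 0.4765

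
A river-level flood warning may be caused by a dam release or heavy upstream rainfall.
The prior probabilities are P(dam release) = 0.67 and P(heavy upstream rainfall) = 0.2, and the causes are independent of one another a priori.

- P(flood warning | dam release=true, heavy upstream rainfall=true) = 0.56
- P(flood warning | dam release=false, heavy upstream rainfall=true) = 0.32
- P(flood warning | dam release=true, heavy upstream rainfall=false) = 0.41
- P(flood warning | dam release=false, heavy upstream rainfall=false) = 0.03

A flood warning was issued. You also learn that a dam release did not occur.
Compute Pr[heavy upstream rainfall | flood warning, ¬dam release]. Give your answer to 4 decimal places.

Enumerate both values of heavy upstream rainfall and weight by the priors:
  P(flood warning | ¬dam release) = 0.03·0.8 + 0.32·0.2
        = 0.024000 + 0.064000 = 0.088000
Configurations with heavy upstream rainfall contribute 0.064000, so
  P(heavy upstream rainfall | flood warning, ¬dam release) = 0.064000 / 0.088000 ≈ 0.7273

Pr[heavy upstream rainfall | flood warning, ¬dam release] ≈ 0.7273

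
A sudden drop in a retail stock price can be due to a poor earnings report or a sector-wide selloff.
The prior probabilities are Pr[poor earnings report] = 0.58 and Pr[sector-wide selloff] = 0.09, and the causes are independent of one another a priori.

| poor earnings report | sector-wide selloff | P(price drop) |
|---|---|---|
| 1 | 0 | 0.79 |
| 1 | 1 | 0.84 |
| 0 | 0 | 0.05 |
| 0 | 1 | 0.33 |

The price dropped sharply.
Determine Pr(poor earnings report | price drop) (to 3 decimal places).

Enumerate the 4 (poor earnings report, sector-wide selloff) configurations and weight by the priors:
  P(price drop) = 0.05·0.42·0.91 + 0.33·0.42·0.09 + 0.79·0.58·0.91 + 0.84·0.58·0.09
        = 0.019110 + 0.012474 + 0.416962 + 0.043848 = 0.492394
Configurations with poor earnings report contribute 0.460810, so
  P(poor earnings report | price drop) = 0.460810 / 0.492394 ≈ 0.936

Pr(poor earnings report | price drop) ≈ 0.936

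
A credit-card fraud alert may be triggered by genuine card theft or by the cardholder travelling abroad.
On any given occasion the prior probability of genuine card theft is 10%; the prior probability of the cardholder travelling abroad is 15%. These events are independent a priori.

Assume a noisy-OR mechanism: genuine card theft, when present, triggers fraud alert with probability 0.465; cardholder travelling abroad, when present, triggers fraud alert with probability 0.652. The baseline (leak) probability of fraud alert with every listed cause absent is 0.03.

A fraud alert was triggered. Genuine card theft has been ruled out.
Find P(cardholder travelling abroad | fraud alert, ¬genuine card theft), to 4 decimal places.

Under noisy-OR, P(fraud alert | causes) = 1 − (1−0.03)·∏(1−qᵢ) over the active causes.
P(fraud alert | ¬genuine card theft) = 0.03·0.85 + 0.66244·0.15 = 0.025500 + 0.099366 = 0.124866
Of this, 0.099366 comes from 0.66244·0.15 (the cardholder travelling abroad=true cases).
So P(cardholder travelling abroad | fraud alert, ¬genuine card theft) = 0.099366/0.124866 ≈ 0.7958.

P(cardholder travelling abroad | fraud alert, ¬genuine card theft) ≈ 0.7958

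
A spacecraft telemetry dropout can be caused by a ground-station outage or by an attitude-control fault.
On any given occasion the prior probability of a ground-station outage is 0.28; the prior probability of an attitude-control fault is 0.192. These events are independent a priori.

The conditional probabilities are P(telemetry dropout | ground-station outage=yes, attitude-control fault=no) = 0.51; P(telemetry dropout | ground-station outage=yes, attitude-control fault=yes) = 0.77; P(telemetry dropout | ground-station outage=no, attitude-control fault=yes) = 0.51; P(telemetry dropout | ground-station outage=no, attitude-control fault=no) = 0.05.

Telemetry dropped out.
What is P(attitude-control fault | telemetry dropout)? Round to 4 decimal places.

P(attitude-control fault | telemetry dropout) ≈ 0.4365

P(telemetry dropout) = 0.05*0.72*0.808 + 0.51*0.72*0.192 + 0.51*0.28*0.808 + 0.77*0.28*0.192 = 0.029088 + 0.070502 + 0.115382 + 0.041395 = 0.256367
Of this, 0.111897 comes from 0.070502 + 0.041395 (the attitude-control fault=true cases).
So P(attitude-control fault | telemetry dropout) = 0.111897/0.256367 ≈ 0.4365.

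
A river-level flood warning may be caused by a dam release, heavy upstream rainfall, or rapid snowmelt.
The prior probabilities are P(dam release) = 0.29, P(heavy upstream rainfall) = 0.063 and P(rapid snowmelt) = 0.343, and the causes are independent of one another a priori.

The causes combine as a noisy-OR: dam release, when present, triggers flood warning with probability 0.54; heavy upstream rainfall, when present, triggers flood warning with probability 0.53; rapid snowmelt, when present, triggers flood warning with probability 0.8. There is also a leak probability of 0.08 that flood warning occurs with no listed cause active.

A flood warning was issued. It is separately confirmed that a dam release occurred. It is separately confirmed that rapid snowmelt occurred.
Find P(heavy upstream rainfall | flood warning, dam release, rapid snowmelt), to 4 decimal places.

P(heavy upstream rainfall | flood warning, dam release, rapid snowmelt) ≈ 0.0659

Under noisy-OR, P(flood warning | causes) = 1 − (1−0.08)·∏(1−qᵢ) over the active causes.
By total probability over both values of heavy upstream rainfall:
  P(flood warning | dam release, rapid snowmelt) = 0.91536·0.937 + 0.960219·0.063
        = 0.857692 + 0.060494 = 0.918186
Keeping only the heavy upstream rainfall-present terms gives 0.060494, so
  P(heavy upstream rainfall | flood warning, dam release, rapid snowmelt) = 0.060494 / 0.918186 ≈ 0.0659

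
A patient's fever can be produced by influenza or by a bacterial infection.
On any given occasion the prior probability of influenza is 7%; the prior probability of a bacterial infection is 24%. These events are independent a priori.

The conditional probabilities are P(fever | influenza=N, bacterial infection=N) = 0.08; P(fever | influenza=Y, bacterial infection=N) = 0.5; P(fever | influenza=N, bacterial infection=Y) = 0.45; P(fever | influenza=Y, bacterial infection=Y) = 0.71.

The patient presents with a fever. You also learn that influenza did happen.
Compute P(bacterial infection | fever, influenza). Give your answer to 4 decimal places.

P(bacterial infection | fever, influenza) ≈ 0.3096

For the numerator, keep only bacterial infection=true terms: 0.71·0.24 = 0.170400
The normalizing constant is 0.5·0.76 + 0.71·0.24 = 0.550400
P(bacterial infection | fever, influenza) = 0.170400/0.550400 ≈ 0.3096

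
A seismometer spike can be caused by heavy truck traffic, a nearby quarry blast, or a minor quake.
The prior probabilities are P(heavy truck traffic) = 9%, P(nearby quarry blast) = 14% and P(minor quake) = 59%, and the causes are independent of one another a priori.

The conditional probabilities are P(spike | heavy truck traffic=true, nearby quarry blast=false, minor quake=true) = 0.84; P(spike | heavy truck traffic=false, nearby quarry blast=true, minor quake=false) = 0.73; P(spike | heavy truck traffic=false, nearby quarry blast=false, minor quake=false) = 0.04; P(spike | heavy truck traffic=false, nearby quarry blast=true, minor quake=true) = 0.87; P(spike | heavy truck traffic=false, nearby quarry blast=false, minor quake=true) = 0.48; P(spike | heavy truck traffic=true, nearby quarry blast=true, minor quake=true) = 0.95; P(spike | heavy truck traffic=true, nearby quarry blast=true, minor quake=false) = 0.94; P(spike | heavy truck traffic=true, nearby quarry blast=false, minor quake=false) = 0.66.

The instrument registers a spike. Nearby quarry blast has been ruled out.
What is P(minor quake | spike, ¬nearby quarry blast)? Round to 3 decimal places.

By total probability over the 4 (heavy truck traffic, minor quake) configurations:
  P(spike | ¬nearby quarry blast) = 0.04×0.91×0.41 + 0.48×0.91×0.59 + 0.66×0.09×0.41 + 0.84×0.09×0.59
        = 0.014924 + 0.257712 + 0.024354 + 0.044604 = 0.341594
Configurations with minor quake contribute 0.302316, so
  P(minor quake | spike, ¬nearby quarry blast) = 0.302316 / 0.341594 ≈ 0.885

P(minor quake | spike, ¬nearby quarry blast) ≈ 0.885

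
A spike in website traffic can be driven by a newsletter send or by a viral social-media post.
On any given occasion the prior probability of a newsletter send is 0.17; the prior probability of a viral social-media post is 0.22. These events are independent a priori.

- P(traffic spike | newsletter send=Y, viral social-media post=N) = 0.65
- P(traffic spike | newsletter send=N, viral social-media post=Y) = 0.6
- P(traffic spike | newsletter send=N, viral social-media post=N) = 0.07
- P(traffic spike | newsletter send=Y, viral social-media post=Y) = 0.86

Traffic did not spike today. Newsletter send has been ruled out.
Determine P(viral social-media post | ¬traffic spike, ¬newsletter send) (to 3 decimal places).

P(viral social-media post | ¬traffic spike, ¬newsletter send) ≈ 0.108

Numerator (weight on configurations with viral social-media post): 0.4·0.22 = 0.088000
Denominator P(¬traffic spike | ¬newsletter send): 0.93·0.78 + 0.4·0.22 = 0.813400
P(viral social-media post | ¬traffic spike, ¬newsletter send) = 0.088000/0.813400 ≈ 0.108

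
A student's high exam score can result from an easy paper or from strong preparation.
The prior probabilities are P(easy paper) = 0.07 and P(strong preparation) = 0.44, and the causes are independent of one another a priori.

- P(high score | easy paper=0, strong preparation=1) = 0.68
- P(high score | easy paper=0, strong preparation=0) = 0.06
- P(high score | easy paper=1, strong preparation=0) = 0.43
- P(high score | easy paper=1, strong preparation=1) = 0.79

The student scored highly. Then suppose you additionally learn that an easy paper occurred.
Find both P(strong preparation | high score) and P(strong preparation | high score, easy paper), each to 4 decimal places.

P(strong preparation | high score) ≈ 0.8628; P(strong preparation | high score, easy paper) ≈ 0.5908

P(high score) = 0.06*0.93*0.56 + 0.68*0.93*0.44 + 0.43*0.07*0.56 + 0.79*0.07*0.44 = 0.031248 + 0.278256 + 0.016856 + 0.024332 = 0.350692
Of this, 0.302588 comes from 0.278256 + 0.024332 (the strong preparation=true cases).
Hence the posterior is 0.302588/0.350692 ≈ 0.8628.

Now condition on the additional information:
By total probability over both values of strong preparation:
  P(high score | easy paper) = 0.43*0.56 + 0.79*0.44
        = 0.240800 + 0.347600 = 0.588400
The terms with strong preparation present sum to 0.347600, so
  P(strong preparation | high score, easy paper) = 0.347600 / 0.588400 ≈ 0.5908
This is intercausal reasoning (explaining away): once easy paper accounts for the high score, strong preparation becomes less likely.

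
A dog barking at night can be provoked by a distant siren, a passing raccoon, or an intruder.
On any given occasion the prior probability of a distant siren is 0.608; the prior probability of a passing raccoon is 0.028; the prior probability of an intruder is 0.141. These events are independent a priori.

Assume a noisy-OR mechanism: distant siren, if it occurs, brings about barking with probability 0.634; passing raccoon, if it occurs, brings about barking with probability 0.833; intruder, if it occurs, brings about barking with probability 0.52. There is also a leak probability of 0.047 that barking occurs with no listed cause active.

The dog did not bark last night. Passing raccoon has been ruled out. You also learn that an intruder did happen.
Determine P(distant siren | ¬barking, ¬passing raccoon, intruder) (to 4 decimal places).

P(distant siren | ¬barking, ¬passing raccoon, intruder) ≈ 0.3621

Under noisy-OR, P(barking | causes) = 1 − (1−0.047)·∏(1−qᵢ) over the active causes.
Sum P(¬barking|·) weighted by the priors over both values of distant siren:
  P(¬barking | ¬passing raccoon, intruder) = 0.45744*0.392 + 0.167423*0.608
        = 0.179316 + 0.101793 = 0.281109
Keeping only the distant siren-present terms gives 0.101793, so
  P(distant siren | ¬barking, ¬passing raccoon, intruder) = 0.101793 / 0.281109 ≈ 0.3621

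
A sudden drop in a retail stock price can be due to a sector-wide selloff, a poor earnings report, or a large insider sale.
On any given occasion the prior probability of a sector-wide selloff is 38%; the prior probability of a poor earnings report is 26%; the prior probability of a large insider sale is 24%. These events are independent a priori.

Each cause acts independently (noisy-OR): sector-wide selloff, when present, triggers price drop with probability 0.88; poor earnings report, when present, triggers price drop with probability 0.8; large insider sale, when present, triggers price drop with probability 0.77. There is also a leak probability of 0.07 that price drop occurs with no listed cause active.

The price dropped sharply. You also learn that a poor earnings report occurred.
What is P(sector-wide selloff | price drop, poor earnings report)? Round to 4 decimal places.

Under noisy-OR, P(price drop | causes) = 1 − (1−0.07)·∏(1−qᵢ) over the active causes.
P(price drop | poor earnings report) = 0.814×0.62×0.76 + 0.95722×0.62×0.24 + 0.97768×0.38×0.76 + 0.994866×0.38×0.24 = 0.383557 + 0.142434 + 0.282354 + 0.090732 = 0.899077
Of this, 0.373086 comes from 0.282354 + 0.090732 (the sector-wide selloff=true cases).
P(sector-wide selloff | price drop, poor earnings report) = 0.373086 / 0.899077 ≈ 0.4150

P(sector-wide selloff | price drop, poor earnings report) ≈ 0.4150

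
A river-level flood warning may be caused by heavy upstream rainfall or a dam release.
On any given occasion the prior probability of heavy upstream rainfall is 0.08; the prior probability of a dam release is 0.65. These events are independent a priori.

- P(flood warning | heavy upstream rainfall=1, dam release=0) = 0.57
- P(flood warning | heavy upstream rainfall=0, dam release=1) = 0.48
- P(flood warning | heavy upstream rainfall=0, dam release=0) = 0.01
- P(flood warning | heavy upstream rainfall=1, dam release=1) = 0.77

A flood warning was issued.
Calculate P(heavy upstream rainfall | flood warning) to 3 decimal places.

Enumerate the 4 (heavy upstream rainfall, dam release) configurations and weight by the priors:
  P(flood warning) = 0.01·0.92·0.35 + 0.48·0.92·0.65 + 0.57·0.08·0.35 + 0.77·0.08·0.65
        = 0.003220 + 0.287040 + 0.015960 + 0.040040 = 0.346260
Configurations with heavy upstream rainfall contribute 0.056000, so
  P(heavy upstream rainfall | flood warning) = 0.056000 / 0.346260 ≈ 0.162

P(heavy upstream rainfall | flood warning) ≈ 0.162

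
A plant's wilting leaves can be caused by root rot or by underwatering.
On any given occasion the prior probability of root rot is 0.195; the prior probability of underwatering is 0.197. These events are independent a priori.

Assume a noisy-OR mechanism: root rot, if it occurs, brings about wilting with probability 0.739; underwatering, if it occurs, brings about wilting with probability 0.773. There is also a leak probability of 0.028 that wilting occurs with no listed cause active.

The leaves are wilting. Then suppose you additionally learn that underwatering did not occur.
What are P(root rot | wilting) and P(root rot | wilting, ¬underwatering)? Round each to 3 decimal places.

Under noisy-OR, P(wilting | causes) = 1 − (1−0.028)·∏(1−qᵢ) over the active causes.
Weight on root rot=true, given the evidence: 0.116861 + 0.036203 = 0.153064
Normalizer over all consistent configurations: 0.028×0.805×0.803 + 0.779356×0.805×0.197 + 0.746308×0.195×0.803 + 0.942412×0.195×0.197 = 0.294758
Posterior = 0.153064 / 0.294758 ≈ 0.519

Now condition on the additional information:
For the numerator, keep only root rot=true terms: 0.746308×0.195 = 0.145530
Denominator P(wilting | ¬underwatering): 0.028×0.805 + 0.746308×0.195 = 0.168070
P(root rot | wilting, ¬underwatering) = 0.145530/0.168070 ≈ 0.866
With underwatering excluded, root rot must carry more of the explanatory weight for the wilting.

P(root rot | wilting) ≈ 0.519; P(root rot | wilting, ¬underwatering) ≈ 0.866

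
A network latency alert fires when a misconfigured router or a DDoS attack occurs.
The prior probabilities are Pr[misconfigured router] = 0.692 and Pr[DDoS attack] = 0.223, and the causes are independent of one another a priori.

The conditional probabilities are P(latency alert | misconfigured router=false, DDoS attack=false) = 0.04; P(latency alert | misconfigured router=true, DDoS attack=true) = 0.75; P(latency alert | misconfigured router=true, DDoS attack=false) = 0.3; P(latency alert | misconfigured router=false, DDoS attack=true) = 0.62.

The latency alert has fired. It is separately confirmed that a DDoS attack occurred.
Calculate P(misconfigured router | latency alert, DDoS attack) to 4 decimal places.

Enumerate both values of misconfigured router and weight by the priors:
  P(latency alert | DDoS attack) = 0.62·0.308 + 0.75·0.692
        = 0.190960 + 0.519000 = 0.709960
Keeping only the misconfigured router-present terms gives 0.519000, so
  P(misconfigured router | latency alert, DDoS attack) = 0.519000 / 0.709960 ≈ 0.7310

P(misconfigured router | latency alert, DDoS attack) ≈ 0.7310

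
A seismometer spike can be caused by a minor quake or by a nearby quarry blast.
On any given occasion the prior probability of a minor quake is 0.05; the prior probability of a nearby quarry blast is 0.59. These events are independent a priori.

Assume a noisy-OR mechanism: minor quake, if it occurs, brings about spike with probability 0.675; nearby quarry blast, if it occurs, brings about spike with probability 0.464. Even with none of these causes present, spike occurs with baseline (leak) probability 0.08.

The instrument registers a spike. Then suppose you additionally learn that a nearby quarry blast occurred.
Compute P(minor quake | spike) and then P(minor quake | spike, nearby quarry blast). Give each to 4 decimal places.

Under noisy-OR, P(spike | causes) = 1 − (1−0.08)·∏(1−qᵢ) over the active causes.
By total probability over the 4 (minor quake, nearby quarry blast) configurations:
  P(spike) = 0.08·0.95·0.41 + 0.50688·0.95·0.59 + 0.701·0.05·0.41 + 0.839736·0.05·0.59
        = 0.031160 + 0.284106 + 0.014370 + 0.024772 = 0.354408
The terms with minor quake present sum to 0.039142, so
  P(minor quake | spike) = 0.039142 / 0.354408 ≈ 0.1104

Now also conditioning on nearby quarry blast=true:
P(spike | nearby quarry blast) = 0.50688×0.95 + 0.839736×0.05 = 0.481536 + 0.041987 = 0.523523
The minor quake-present share is 0.839736×0.05 = 0.041987.
Hence the posterior is 0.041987/0.523523 ≈ 0.0802.
— nearby quarry blast explains away the evidence for minor quake.

P(minor quake | spike) ≈ 0.1104; P(minor quake | spike, nearby quarry blast) ≈ 0.0802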